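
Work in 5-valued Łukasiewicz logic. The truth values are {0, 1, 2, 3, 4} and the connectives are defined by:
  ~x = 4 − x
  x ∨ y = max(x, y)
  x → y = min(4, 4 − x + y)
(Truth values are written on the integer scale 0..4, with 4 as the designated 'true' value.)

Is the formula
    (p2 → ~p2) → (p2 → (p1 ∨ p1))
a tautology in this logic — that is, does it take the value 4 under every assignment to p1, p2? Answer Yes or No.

No

Counterexample: take p1 = 0, p2 = 1.
~p2 = ~1 = 3
p2 → ~p2 = 1 → 3 = 4
p1 ∨ p1 = 0 ∨ 0 = 0
p2 → (p1 ∨ p1) = 1 → 0 = 3
(p2 → ~p2) → (p2 → (p1 ∨ p1)) = 4 → 3 = 3
This gives 3 ≠ 4.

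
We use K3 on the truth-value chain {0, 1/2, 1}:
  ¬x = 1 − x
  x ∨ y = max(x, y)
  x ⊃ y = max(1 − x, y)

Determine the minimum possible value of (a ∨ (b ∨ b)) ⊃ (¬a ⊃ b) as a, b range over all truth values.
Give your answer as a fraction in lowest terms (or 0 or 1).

1/2

Take a = 0, b = 1/2:
b ∨ b = 1/2 ∨ 1/2 = 1/2
a ∨ (b ∨ b) = 0 ∨ 1/2 = 1/2
¬a = ¬0 = 1
¬a ⊃ b = 1 ⊃ 1/2 = 1/2
(a ∨ (b ∨ b)) ⊃ (¬a ⊃ b) = 1/2 ⊃ 1/2 = 1/2
No assignment yields a value below 1/2, so this is the minimum.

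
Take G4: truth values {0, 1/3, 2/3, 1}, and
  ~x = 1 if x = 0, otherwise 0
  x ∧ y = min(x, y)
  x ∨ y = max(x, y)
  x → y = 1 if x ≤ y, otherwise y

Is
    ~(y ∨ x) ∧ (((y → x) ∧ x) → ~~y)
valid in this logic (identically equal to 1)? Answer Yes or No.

No

Counterexample: take x = 0, y = 1/3.
y ∨ x = 1/3 ∨ 0 = 1/3
~(y ∨ x) = ~1/3 = 0
y → x = 1/3 → 0 = 0
(y → x) ∧ x = 0 ∧ 0 = 0
~y = ~1/3 = 0
~~y = ~0 = 1
((y → x) ∧ x) → ~~y = 0 → 1 = 1
~(y ∨ x) ∧ (((y → x) ∧ x) → ~~y) = 0 ∧ 1 = 0
This gives 0 ≠ 1.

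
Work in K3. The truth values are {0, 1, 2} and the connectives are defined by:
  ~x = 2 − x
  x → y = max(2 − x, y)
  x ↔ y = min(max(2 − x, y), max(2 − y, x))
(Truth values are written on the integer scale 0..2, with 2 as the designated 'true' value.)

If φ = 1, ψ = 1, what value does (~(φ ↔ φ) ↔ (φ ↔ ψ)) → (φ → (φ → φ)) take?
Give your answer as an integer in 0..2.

φ ↔ φ = 1 ↔ 1 = 1
~(φ ↔ φ) = ~1 = 1
φ ↔ ψ = 1 ↔ 1 = 1
~(φ ↔ φ) ↔ (φ ↔ ψ) = 1 ↔ 1 = 1
φ → φ = 1 → 1 = 1
φ → (φ → φ) = 1 → 1 = 1
(~(φ ↔ φ) ↔ (φ ↔ ψ)) → (φ → (φ → φ)) = 1 → 1 = 1

1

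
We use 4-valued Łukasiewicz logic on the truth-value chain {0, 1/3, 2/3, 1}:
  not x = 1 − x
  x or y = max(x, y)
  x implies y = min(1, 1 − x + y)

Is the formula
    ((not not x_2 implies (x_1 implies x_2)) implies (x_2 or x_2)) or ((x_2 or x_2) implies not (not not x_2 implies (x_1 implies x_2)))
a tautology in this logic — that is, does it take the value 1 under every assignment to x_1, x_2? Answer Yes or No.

No

Counterexample: take x_1 = 0, x_2 = 1/3.
not x_2 = not 1/3 = 2/3
not not x_2 = not 2/3 = 1/3
x_1 implies x_2 = 0 implies 1/3 = 1
not not x_2 implies (x_1 implies x_2) = 1/3 implies 1 = 1
x_2 or x_2 = 1/3 or 1/3 = 1/3
(not not x_2 implies (x_1 implies x_2)) implies (x_2 or x_2) = 1 implies 1/3 = 1/3
x_2 or x_2 = 1/3 or 1/3 = 1/3
not x_2 = not 1/3 = 2/3
not not x_2 = not 2/3 = 1/3
x_1 implies x_2 = 0 implies 1/3 = 1
not not x_2 implies (x_1 implies x_2) = 1/3 implies 1 = 1
not (not not x_2 implies (x_1 implies x_2)) = not 1 = 0
(x_2 or x_2) implies not (not not x_2 implies (x_1 implies x_2)) = 1/3 implies 0 = 2/3
((not not x_2 implies (x_1 implies x_2)) implies (x_2 or x_2)) or ((x_2 or x_2) implies not (not not x_2 implies (x_1 implies x_2))) = 1/3 or 2/3 = 2/3
This gives 2/3 ≠ 1.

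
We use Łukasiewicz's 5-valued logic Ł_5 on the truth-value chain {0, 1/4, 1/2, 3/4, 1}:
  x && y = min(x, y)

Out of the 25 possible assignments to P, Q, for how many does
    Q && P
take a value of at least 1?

value 1: 1 assignment (counts)
value 3/4: 3 assignments
value 1/2: 5 assignments
value 1/4: 7 assignments
value 0: 9 assignments
So 1 of the 25 assignments meets the threshold.

1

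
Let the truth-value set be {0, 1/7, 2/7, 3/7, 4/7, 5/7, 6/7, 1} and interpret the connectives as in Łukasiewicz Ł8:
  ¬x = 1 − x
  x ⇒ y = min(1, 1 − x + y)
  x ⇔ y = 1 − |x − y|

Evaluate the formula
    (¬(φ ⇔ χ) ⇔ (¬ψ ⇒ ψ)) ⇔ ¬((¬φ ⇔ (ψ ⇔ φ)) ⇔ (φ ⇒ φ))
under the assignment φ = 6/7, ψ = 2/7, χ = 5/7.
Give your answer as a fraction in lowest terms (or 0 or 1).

φ ⇔ χ = 6/7 ⇔ 5/7 = 6/7
¬(φ ⇔ χ) = ¬6/7 = 1/7
¬ψ = ¬2/7 = 5/7
¬ψ ⇒ ψ = 5/7 ⇒ 2/7 = 4/7
¬(φ ⇔ χ) ⇔ (¬ψ ⇒ ψ) = 1/7 ⇔ 4/7 = 4/7
¬φ = ¬6/7 = 1/7
ψ ⇔ φ = 2/7 ⇔ 6/7 = 3/7
¬φ ⇔ (ψ ⇔ φ) = 1/7 ⇔ 3/7 = 5/7
φ ⇒ φ = 6/7 ⇒ 6/7 = 1
(¬φ ⇔ (ψ ⇔ φ)) ⇔ (φ ⇒ φ) = 5/7 ⇔ 1 = 5/7
¬((¬φ ⇔ (ψ ⇔ φ)) ⇔ (φ ⇒ φ)) = ¬5/7 = 2/7
(¬(φ ⇔ χ) ⇔ (¬ψ ⇒ ψ)) ⇔ ¬((¬φ ⇔ (ψ ⇔ φ)) ⇔ (φ ⇒ φ)) = 4/7 ⇔ 2/7 = 5/7

5/7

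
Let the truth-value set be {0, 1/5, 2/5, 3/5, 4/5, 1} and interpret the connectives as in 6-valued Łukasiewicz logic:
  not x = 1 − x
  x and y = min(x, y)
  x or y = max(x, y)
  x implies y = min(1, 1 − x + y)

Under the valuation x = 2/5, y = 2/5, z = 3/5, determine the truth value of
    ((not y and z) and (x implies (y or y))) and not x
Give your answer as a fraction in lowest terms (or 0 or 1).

3/5

not y = not 2/5 = 3/5
not y and z = 3/5 and 3/5 = 3/5
y or y = 2/5 or 2/5 = 2/5
x implies (y or y) = 2/5 implies 2/5 = 1
(not y and z) and (x implies (y or y)) = 3/5 and 1 = 3/5
not x = not 2/5 = 3/5
((not y and z) and (x implies (y or y))) and not x = 3/5 and 3/5 = 3/5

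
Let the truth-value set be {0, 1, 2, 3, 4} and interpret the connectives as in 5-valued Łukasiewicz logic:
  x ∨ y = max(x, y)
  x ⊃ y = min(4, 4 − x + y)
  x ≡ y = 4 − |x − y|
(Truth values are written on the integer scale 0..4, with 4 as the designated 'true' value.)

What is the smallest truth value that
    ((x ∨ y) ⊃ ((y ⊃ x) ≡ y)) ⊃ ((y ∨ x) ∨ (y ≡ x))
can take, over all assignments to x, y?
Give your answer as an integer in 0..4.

2

Take x = 0, y = 2:
x ∨ y = 0 ∨ 2 = 2
y ⊃ x = 2 ⊃ 0 = 2
(y ⊃ x) ≡ y = 2 ≡ 2 = 4
(x ∨ y) ⊃ ((y ⊃ x) ≡ y) = 2 ⊃ 4 = 4
y ∨ x = 2 ∨ 0 = 2
y ≡ x = 2 ≡ 0 = 2
(y ∨ x) ∨ (y ≡ x) = 2 ∨ 2 = 2
((x ∨ y) ⊃ ((y ⊃ x) ≡ y)) ⊃ ((y ∨ x) ∨ (y ≡ x)) = 4 ⊃ 2 = 2
No assignment yields a value below 2, so this is the minimum.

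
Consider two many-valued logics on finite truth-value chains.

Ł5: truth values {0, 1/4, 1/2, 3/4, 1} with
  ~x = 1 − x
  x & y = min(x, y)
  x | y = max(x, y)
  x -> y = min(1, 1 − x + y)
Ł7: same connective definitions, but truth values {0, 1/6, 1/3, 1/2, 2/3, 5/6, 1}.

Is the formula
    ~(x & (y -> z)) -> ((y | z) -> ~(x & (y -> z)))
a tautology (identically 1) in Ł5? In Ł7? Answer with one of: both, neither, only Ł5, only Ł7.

both

In Ł5: every assignment gives 1 — tautology.
In Ł7: every assignment gives 1 — tautology.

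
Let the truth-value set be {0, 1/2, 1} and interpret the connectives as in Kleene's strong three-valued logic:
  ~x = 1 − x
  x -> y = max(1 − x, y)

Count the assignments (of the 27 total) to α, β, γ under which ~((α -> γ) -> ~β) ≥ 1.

5

value 1: 5 assignments (counts)
value 1/2: 11 assignments
value 0: 11 assignments
So 5 of the 27 assignments meet the threshold.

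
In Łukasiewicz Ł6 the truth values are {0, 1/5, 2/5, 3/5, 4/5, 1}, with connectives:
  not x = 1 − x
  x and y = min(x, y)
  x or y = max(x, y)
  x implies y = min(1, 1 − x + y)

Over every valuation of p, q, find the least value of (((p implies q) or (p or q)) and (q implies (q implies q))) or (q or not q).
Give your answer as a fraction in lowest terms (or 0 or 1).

4/5

Take p = 2/5, q = 1/5:
p implies q = 2/5 implies 1/5 = 4/5
p or q = 2/5 or 1/5 = 2/5
(p implies q) or (p or q) = 4/5 or 2/5 = 4/5
q implies q = 1/5 implies 1/5 = 1
q implies (q implies q) = 1/5 implies 1 = 1
((p implies q) or (p or q)) and (q implies (q implies q)) = 4/5 and 1 = 4/5
not q = not 1/5 = 4/5
q or not q = 1/5 or 4/5 = 4/5
(((p implies q) or (p or q)) and (q implies (q implies q))) or (q or not q) = 4/5 or 4/5 = 4/5
No assignment yields a value below 4/5, so this is the minimum.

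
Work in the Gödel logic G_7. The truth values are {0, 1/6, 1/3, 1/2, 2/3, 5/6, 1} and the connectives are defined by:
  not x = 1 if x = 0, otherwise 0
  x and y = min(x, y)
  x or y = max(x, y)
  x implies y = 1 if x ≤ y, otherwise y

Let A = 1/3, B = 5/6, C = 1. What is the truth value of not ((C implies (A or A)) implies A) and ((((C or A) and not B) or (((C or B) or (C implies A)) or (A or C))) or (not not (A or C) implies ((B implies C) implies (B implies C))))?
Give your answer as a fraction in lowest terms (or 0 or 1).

A or A = 1/3 or 1/3 = 1/3
C implies (A or A) = 1 implies 1/3 = 1/3
(C implies (A or A)) implies A = 1/3 implies 1/3 = 1
not ((C implies (A or A)) implies A) = not 1 = 0
C or A = 1 or 1/3 = 1
not B = not 5/6 = 0
(C or A) and not B = 1 and 0 = 0
C or B = 1 or 5/6 = 1
C implies A = 1 implies 1/3 = 1/3
(C or B) or (C implies A) = 1 or 1/3 = 1
A or C = 1/3 or 1 = 1
((C or B) or (C implies A)) or (A or C) = 1 or 1 = 1
((C or A) and not B) or (((C or B) or (C implies A)) or (A or C)) = 0 or 1 = 1
A or C = 1/3 or 1 = 1
not (A or C) = not 1 = 0
not not (A or C) = not 0 = 1
B implies C = 5/6 implies 1 = 1
B implies C = 5/6 implies 1 = 1
(B implies C) implies (B implies C) = 1 implies 1 = 1
not not (A or C) implies ((B implies C) implies (B implies C)) = 1 implies 1 = 1
(((C or A) and not B) or (((C or B) or (C implies A)) or (A or C))) or (not not (A or C) implies ((B implies C) implies (B implies C))) = 1 or 1 = 1
not ((C implies (A or A)) implies A) and ((((C or A) and not B) or (((C or B) or (C implies A)) or (A or C))) or (not not (A or C) implies ((B implies C) implies (B implies C)))) = 0 and 1 = 0

0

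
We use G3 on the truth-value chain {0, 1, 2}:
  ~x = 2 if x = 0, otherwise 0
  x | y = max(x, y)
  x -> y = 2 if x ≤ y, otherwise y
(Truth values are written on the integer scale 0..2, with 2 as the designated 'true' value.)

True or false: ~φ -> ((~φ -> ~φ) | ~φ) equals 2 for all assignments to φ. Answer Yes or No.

Yes

φ = 0 ↦ 2
φ = 1 ↦ 2
φ = 2 ↦ 2
Every assignment gives a value ≥ 2.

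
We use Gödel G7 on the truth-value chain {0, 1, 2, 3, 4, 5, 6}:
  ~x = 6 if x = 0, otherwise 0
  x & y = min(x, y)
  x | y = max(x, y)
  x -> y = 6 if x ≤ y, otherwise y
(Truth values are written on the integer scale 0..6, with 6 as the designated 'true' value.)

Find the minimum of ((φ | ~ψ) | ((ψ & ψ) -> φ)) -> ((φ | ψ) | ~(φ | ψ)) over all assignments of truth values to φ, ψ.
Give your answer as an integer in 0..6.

1

Take φ = 1, ψ = 0:
~ψ = ~0 = 6
φ | ~ψ = 1 | 6 = 6
ψ & ψ = 0 & 0 = 0
(ψ & ψ) -> φ = 0 -> 1 = 6
(φ | ~ψ) | ((ψ & ψ) -> φ) = 6 | 6 = 6
φ | ψ = 1 | 0 = 1
φ | ψ = 1 | 0 = 1
~(φ | ψ) = ~1 = 0
(φ | ψ) | ~(φ | ψ) = 1 | 0 = 1
((φ | ~ψ) | ((ψ & ψ) -> φ)) -> ((φ | ψ) | ~(φ | ψ)) = 6 -> 1 = 1
No assignment yields a value below 1, so this is the minimum.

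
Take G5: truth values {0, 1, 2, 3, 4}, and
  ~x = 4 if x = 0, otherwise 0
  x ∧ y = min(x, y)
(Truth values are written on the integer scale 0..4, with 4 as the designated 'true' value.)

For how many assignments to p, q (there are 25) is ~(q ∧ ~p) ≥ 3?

value 4: 21 assignments (counts)
value 0: 4 assignments
So 21 of the 25 assignments meet the threshold.

21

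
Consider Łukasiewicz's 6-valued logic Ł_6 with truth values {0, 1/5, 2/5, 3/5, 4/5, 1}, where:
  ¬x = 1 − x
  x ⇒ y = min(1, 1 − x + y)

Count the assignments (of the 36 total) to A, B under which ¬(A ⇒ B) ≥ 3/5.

6

value 1: 1 assignment (counts)
value 4/5: 2 assignments (counts)
value 3/5: 3 assignments (counts)
value 2/5: 4 assignments
value 1/5: 5 assignments
value 0: 21 assignments
So 6 of the 36 assignments meet the threshold.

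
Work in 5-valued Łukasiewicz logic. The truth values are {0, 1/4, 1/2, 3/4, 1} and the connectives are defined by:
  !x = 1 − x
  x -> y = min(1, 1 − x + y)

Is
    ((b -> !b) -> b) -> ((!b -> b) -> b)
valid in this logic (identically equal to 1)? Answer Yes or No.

Counterexample: take b = 3/4.
!b = !3/4 = 1/4
b -> !b = 3/4 -> 1/4 = 1/2
(b -> !b) -> b = 1/2 -> 3/4 = 1
!b = !3/4 = 1/4
!b -> b = 1/4 -> 3/4 = 1
(!b -> b) -> b = 1 -> 3/4 = 3/4
((b -> !b) -> b) -> ((!b -> b) -> b) = 1 -> 3/4 = 3/4
This gives 3/4 ≠ 1.

No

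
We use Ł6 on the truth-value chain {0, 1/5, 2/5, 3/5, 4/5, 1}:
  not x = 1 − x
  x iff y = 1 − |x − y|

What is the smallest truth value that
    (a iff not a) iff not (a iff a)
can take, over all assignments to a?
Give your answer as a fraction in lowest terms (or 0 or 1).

Take a = 2/5:
not a = not 2/5 = 3/5
a iff not a = 2/5 iff 3/5 = 4/5
a iff a = 2/5 iff 2/5 = 1
not (a iff a) = not 1 = 0
(a iff not a) iff not (a iff a) = 4/5 iff 0 = 1/5
No assignment yields a value below 1/5, so this is the minimum.

1/5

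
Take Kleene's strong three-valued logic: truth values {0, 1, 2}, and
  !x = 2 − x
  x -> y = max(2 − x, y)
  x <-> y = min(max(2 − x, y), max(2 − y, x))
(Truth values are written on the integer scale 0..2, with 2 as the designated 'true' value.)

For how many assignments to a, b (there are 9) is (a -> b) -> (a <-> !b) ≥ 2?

2

a = 0, b = 0 ↦ 0  <
a = 0, b = 1 ↦ 1  <
a = 0, b = 2 ↦ 2  ≥
a = 1, b = 0 ↦ 1  <
a = 1, b = 1 ↦ 1  <
a = 1, b = 2 ↦ 1  <
a = 2, b = 0 ↦ 2  ≥
a = 2, b = 1 ↦ 1  <
a = 2, b = 2 ↦ 0  <
So 2 of the 9 assignments meet the threshold.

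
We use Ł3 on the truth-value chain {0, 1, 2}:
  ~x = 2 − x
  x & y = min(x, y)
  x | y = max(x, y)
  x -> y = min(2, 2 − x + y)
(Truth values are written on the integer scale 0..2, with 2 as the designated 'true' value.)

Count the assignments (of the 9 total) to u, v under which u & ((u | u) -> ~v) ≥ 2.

1

u = 0, v = 0 ↦ 0  <
u = 0, v = 1 ↦ 0  <
u = 0, v = 2 ↦ 0  <
u = 1, v = 0 ↦ 1  <
u = 1, v = 1 ↦ 1  <
u = 1, v = 2 ↦ 1  <
u = 2, v = 0 ↦ 2  ≥
u = 2, v = 1 ↦ 1  <
u = 2, v = 2 ↦ 0  <
So 1 of the 9 assignments meets the threshold.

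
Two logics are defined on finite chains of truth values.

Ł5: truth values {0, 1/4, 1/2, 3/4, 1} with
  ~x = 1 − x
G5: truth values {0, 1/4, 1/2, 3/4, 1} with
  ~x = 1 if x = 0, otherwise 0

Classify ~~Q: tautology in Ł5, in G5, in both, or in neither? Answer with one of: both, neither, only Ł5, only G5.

In Ł5: at Q = 0 the value is 0 — not a tautology.
In G5: at Q = 0 the value is 0 — not a tautology.

neither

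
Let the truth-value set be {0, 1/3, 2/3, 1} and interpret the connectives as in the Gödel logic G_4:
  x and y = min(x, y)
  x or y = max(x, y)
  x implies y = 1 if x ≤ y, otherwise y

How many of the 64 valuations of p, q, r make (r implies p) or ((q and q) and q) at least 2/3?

54

value 1: 46 assignments (counts)
value 2/3: 8 assignments (counts)
value 1/3: 7 assignments
value 0: 3 assignments
So 54 of the 64 assignments meet the threshold.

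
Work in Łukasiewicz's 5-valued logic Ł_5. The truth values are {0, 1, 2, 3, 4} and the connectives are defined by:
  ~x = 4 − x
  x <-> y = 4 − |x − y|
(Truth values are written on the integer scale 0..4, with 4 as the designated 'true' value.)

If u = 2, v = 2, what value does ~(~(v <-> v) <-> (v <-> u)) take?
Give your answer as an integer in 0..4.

v <-> v = 2 <-> 2 = 4
~(v <-> v) = ~4 = 0
v <-> u = 2 <-> 2 = 4
~(v <-> v) <-> (v <-> u) = 0 <-> 4 = 0
~(~(v <-> v) <-> (v <-> u)) = ~0 = 4

4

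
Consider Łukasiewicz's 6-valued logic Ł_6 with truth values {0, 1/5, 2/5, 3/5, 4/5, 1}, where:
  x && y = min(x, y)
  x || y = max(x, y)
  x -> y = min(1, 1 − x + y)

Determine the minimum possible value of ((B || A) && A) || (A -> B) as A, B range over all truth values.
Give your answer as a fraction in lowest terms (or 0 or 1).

3/5

Take A = 2/5, B = 0:
B || A = 0 || 2/5 = 2/5
(B || A) && A = 2/5 && 2/5 = 2/5
A -> B = 2/5 -> 0 = 3/5
((B || A) && A) || (A -> B) = 2/5 || 3/5 = 3/5
No assignment yields a value below 3/5, so this is the minimum.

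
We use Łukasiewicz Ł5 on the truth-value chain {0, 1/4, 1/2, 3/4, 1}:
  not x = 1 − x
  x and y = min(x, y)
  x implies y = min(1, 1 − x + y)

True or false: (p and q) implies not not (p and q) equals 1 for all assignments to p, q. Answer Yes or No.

Yes

At p = 1/4, q = 1/2, for instance:
p and q = 1/4 and 1/2 = 1/4
not (p and q) = not 1/4 = 3/4
not not (p and q) = not 3/4 = 1/4
(p and q) implies not not (p and q) = 1/4 implies 1/4 = 1
and checking the remaining 24 assignments likewise gives ≥ 1 in every case.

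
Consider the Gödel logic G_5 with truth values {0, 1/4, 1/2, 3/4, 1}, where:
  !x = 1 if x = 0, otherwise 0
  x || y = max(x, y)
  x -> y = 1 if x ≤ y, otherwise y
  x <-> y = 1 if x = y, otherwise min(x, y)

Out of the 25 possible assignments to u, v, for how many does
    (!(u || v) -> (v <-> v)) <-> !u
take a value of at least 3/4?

5

value 1: 5 assignments (counts)
value 0: 20 assignments
So 5 of the 25 assignments meet the threshold.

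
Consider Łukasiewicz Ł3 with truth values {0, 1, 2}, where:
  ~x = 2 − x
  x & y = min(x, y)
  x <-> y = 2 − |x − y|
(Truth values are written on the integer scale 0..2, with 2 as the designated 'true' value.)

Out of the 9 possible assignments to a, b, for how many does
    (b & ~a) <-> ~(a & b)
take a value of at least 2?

4

a = 0, b = 0 ↦ 0  <
a = 0, b = 1 ↦ 1  <
a = 0, b = 2 ↦ 2  ≥
a = 1, b = 0 ↦ 0  <
a = 1, b = 1 ↦ 2  ≥
a = 1, b = 2 ↦ 2  ≥
a = 2, b = 0 ↦ 0  <
a = 2, b = 1 ↦ 1  <
a = 2, b = 2 ↦ 2  ≥
So 4 of the 9 assignments meet the threshold.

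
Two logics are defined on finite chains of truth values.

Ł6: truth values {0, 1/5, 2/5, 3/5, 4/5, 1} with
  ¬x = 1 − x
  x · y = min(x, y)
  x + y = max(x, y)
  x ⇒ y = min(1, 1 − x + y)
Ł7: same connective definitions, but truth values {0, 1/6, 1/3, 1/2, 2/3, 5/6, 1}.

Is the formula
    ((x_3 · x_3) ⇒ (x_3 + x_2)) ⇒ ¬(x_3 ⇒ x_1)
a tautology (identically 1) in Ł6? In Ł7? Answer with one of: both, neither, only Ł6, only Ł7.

In Ł6: at x_1 = 0, x_2 = 0, x_3 = 0 the value is 0 — not a tautology.
In Ł7: at x_1 = 0, x_2 = 0, x_3 = 0 the value is 0 — not a tautology.

neither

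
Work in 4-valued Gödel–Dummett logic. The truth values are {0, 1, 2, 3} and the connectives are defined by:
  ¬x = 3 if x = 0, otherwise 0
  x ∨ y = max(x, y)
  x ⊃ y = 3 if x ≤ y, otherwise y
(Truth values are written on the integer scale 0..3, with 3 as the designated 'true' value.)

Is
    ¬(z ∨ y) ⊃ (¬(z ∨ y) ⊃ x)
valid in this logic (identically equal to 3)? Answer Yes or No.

No

Counterexample: take x = 0, y = 0, z = 0.
z ∨ y = 0 ∨ 0 = 0
¬(z ∨ y) = ¬0 = 3
z ∨ y = 0 ∨ 0 = 0
¬(z ∨ y) = ¬0 = 3
¬(z ∨ y) ⊃ x = 3 ⊃ 0 = 0
¬(z ∨ y) ⊃ (¬(z ∨ y) ⊃ x) = 3 ⊃ 0 = 0
This gives 0 ≠ 3.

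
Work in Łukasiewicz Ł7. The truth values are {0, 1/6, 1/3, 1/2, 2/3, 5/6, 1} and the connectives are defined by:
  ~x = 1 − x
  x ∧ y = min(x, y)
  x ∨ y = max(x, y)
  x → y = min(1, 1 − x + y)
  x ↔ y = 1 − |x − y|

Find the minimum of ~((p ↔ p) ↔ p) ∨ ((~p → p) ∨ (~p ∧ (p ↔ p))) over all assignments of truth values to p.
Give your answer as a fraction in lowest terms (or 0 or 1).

2/3

Take p = 1/3:
p ↔ p = 1/3 ↔ 1/3 = 1
(p ↔ p) ↔ p = 1 ↔ 1/3 = 1/3
~((p ↔ p) ↔ p) = ~1/3 = 2/3
~p = ~1/3 = 2/3
~p → p = 2/3 → 1/3 = 2/3
~p = ~1/3 = 2/3
p ↔ p = 1/3 ↔ 1/3 = 1
~p ∧ (p ↔ p) = 2/3 ∧ 1 = 2/3
(~p → p) ∨ (~p ∧ (p ↔ p)) = 2/3 ∨ 2/3 = 2/3
~((p ↔ p) ↔ p) ∨ ((~p → p) ∨ (~p ∧ (p ↔ p))) = 2/3 ∨ 2/3 = 2/3
No assignment yields a value below 2/3, so this is the minimum.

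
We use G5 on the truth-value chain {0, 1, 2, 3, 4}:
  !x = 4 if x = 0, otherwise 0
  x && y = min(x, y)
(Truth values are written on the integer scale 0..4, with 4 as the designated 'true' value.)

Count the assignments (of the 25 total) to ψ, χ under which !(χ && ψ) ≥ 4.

9

value 4: 9 assignments (counts)
value 0: 16 assignments
So 9 of the 25 assignments meet the threshold.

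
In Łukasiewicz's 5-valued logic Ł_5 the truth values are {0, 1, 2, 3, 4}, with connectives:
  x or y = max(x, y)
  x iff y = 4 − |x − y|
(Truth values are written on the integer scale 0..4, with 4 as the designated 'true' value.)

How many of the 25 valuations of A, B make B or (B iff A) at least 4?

9

value 4: 9 assignments (counts)
value 3: 9 assignments
value 2: 4 assignments
value 1: 2 assignments
value 0: 1 assignment
So 9 of the 25 assignments meet the threshold.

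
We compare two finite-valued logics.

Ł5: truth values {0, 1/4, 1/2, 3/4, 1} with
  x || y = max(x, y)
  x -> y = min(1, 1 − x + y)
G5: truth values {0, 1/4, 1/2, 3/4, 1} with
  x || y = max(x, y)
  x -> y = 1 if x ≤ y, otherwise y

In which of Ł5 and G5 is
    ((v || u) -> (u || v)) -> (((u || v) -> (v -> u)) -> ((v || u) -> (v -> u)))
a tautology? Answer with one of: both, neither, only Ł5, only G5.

both

In Ł5: every assignment gives 1 — tautology.
In G5: every assignment gives 1 — tautology.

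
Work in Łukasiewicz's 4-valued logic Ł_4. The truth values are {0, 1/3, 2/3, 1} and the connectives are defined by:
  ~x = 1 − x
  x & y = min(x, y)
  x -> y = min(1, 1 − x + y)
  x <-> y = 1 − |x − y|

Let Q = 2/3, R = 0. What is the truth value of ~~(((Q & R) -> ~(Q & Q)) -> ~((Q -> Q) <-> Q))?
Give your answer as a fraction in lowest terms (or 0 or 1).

Q & R = 2/3 & 0 = 0
Q & Q = 2/3 & 2/3 = 2/3
~(Q & Q) = ~2/3 = 1/3
(Q & R) -> ~(Q & Q) = 0 -> 1/3 = 1
Q -> Q = 2/3 -> 2/3 = 1
(Q -> Q) <-> Q = 1 <-> 2/3 = 2/3
~((Q -> Q) <-> Q) = ~2/3 = 1/3
((Q & R) -> ~(Q & Q)) -> ~((Q -> Q) <-> Q) = 1 -> 1/3 = 1/3
~(((Q & R) -> ~(Q & Q)) -> ~((Q -> Q) <-> Q)) = ~1/3 = 2/3
~~(((Q & R) -> ~(Q & Q)) -> ~((Q -> Q) <-> Q)) = ~2/3 = 1/3

1/3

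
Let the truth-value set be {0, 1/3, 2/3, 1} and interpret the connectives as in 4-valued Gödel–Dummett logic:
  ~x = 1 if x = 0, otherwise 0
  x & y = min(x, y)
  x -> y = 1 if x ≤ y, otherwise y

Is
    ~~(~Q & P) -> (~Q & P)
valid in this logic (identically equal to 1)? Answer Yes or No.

Counterexample: take P = 1/3, Q = 0.
~Q = ~0 = 1
~Q & P = 1 & 1/3 = 1/3
~(~Q & P) = ~1/3 = 0
~~(~Q & P) = ~0 = 1
~~(~Q & P) -> (~Q & P) = 1 -> 1/3 = 1/3
This gives 1/3 ≠ 1.

No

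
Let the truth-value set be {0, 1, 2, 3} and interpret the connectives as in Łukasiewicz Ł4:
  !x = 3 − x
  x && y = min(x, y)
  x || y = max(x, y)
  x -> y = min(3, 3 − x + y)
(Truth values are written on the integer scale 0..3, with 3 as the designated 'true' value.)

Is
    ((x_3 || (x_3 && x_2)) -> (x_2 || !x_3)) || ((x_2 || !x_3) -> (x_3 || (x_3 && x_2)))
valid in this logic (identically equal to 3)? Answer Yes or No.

Yes

x_2 = 0, x_3 = 0 ↦ 3
x_2 = 0, x_3 = 1 ↦ 3
x_2 = 0, x_3 = 2 ↦ 3
x_2 = 0, x_3 = 3 ↦ 3
x_2 = 1, x_3 = 0 ↦ 3
x_2 = 1, x_3 = 1 ↦ 3
x_2 = 1, x_3 = 2 ↦ 3
x_2 = 1, x_3 = 3 ↦ 3
x_2 = 2, x_3 = 0 ↦ 3
x_2 = 2, x_3 = 1 ↦ 3
x_2 = 2, x_3 = 2 ↦ 3
x_2 = 2, x_3 = 3 ↦ 3
x_2 = 3, x_3 = 0 ↦ 3
x_2 = 3, x_3 = 1 ↦ 3
x_2 = 3, x_3 = 2 ↦ 3
x_2 = 3, x_3 = 3 ↦ 3
Every assignment gives a value ≥ 3.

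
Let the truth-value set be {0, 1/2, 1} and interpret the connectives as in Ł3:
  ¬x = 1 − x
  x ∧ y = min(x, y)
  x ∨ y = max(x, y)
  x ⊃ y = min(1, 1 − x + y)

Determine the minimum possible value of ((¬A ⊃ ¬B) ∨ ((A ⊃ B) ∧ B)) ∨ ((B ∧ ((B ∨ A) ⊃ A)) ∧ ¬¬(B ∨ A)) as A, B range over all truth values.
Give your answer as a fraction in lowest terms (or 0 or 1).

Take A = 0, B = 1/2:
¬A = ¬0 = 1
¬B = ¬1/2 = 1/2
¬A ⊃ ¬B = 1 ⊃ 1/2 = 1/2
A ⊃ B = 0 ⊃ 1/2 = 1
(A ⊃ B) ∧ B = 1 ∧ 1/2 = 1/2
(¬A ⊃ ¬B) ∨ ((A ⊃ B) ∧ B) = 1/2 ∨ 1/2 = 1/2
B ∨ A = 1/2 ∨ 0 = 1/2
(B ∨ A) ⊃ A = 1/2 ⊃ 0 = 1/2
B ∧ ((B ∨ A) ⊃ A) = 1/2 ∧ 1/2 = 1/2
B ∨ A = 1/2 ∨ 0 = 1/2
¬(B ∨ A) = ¬1/2 = 1/2
¬¬(B ∨ A) = ¬1/2 = 1/2
(B ∧ ((B ∨ A) ⊃ A)) ∧ ¬¬(B ∨ A) = 1/2 ∧ 1/2 = 1/2
((¬A ⊃ ¬B) ∨ ((A ⊃ B) ∧ B)) ∨ ((B ∧ ((B ∨ A) ⊃ A)) ∧ ¬¬(B ∨ A)) = 1/2 ∨ 1/2 = 1/2
No assignment yields a value below 1/2, so this is the minimum.

1/2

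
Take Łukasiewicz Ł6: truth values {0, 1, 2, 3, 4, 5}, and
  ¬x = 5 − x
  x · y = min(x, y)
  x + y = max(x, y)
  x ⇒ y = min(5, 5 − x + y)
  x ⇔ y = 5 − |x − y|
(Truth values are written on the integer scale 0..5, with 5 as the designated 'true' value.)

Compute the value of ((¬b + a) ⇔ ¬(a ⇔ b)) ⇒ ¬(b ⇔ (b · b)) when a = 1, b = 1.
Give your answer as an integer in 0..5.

¬b = ¬1 = 4
¬b + a = 4 + 1 = 4
a ⇔ b = 1 ⇔ 1 = 5
¬(a ⇔ b) = ¬5 = 0
(¬b + a) ⇔ ¬(a ⇔ b) = 4 ⇔ 0 = 1
b · b = 1 · 1 = 1
b ⇔ (b · b) = 1 ⇔ 1 = 5
¬(b ⇔ (b · b)) = ¬5 = 0
((¬b + a) ⇔ ¬(a ⇔ b)) ⇒ ¬(b ⇔ (b · b)) = 1 ⇒ 0 = 4

4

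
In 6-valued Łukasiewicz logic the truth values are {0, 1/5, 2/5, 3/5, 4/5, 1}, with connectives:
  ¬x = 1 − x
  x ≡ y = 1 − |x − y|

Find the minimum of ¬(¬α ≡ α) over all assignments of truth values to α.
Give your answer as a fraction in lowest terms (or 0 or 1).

Take α = 2/5:
¬α = ¬2/5 = 3/5
¬α ≡ α = 3/5 ≡ 2/5 = 4/5
¬(¬α ≡ α) = ¬4/5 = 1/5
No assignment yields a value below 1/5, so this is the minimum.

1/5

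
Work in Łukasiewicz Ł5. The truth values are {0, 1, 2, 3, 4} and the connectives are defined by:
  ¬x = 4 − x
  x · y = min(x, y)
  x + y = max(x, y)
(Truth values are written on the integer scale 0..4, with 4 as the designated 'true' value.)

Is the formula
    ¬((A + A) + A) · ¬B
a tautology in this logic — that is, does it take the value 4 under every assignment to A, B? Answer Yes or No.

No

Counterexample: take A = 0, B = 1.
A + A = 0 + 0 = 0
(A + A) + A = 0 + 0 = 0
¬((A + A) + A) = ¬0 = 4
¬B = ¬1 = 3
¬((A + A) + A) · ¬B = 4 · 3 = 3
This gives 3 ≠ 4.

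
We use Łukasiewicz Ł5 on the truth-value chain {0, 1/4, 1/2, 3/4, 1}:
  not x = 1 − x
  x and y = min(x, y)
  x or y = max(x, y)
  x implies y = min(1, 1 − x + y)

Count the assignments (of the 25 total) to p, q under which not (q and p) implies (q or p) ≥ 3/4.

value 1: 15 assignments (counts)
value 3/4: 4 assignments (counts)
value 1/2: 3 assignments
value 1/4: 2 assignments
value 0: 1 assignment
So 19 of the 25 assignments meet the threshold.

19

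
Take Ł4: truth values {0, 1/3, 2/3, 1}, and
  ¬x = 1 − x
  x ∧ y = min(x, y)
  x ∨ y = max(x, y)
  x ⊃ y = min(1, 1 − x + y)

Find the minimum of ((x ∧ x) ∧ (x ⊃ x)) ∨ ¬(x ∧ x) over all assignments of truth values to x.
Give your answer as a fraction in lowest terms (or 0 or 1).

2/3

Take x = 1/3:
x ∧ x = 1/3 ∧ 1/3 = 1/3
x ⊃ x = 1/3 ⊃ 1/3 = 1
(x ∧ x) ∧ (x ⊃ x) = 1/3 ∧ 1 = 1/3
x ∧ x = 1/3 ∧ 1/3 = 1/3
¬(x ∧ x) = ¬1/3 = 2/3
((x ∧ x) ∧ (x ⊃ x)) ∨ ¬(x ∧ x) = 1/3 ∨ 2/3 = 2/3
No assignment yields a value below 2/3, so this is the minimum.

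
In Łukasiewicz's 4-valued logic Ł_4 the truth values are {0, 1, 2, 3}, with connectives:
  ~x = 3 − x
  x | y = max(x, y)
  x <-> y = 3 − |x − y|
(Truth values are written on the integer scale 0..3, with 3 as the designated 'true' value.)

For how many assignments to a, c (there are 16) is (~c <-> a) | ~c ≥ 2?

a = 0, c = 0 ↦ 3  ≥
a = 0, c = 1 ↦ 2  ≥
a = 0, c = 2 ↦ 2  ≥
a = 0, c = 3 ↦ 3  ≥
a = 1, c = 0 ↦ 3  ≥
a = 1, c = 1 ↦ 2  ≥
a = 1, c = 2 ↦ 3  ≥
a = 1, c = 3 ↦ 2  ≥
a = 2, c = 0 ↦ 3  ≥
a = 2, c = 1 ↦ 3  ≥
a = 2, c = 2 ↦ 2  ≥
a = 2, c = 3 ↦ 1  <
a = 3, c = 0 ↦ 3  ≥
a = 3, c = 1 ↦ 2  ≥
a = 3, c = 2 ↦ 1  <
a = 3, c = 3 ↦ 0  <
So 13 of the 16 assignments meet the threshold.

13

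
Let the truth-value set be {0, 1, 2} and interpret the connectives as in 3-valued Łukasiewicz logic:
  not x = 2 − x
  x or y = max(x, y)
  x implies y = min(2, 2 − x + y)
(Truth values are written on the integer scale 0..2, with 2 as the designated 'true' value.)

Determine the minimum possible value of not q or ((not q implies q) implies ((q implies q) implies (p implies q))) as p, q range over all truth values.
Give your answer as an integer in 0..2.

1

Take p = 2, q = 1:
not q = not 1 = 1
not q = not 1 = 1
not q implies q = 1 implies 1 = 2
q implies q = 1 implies 1 = 2
p implies q = 2 implies 1 = 1
(q implies q) implies (p implies q) = 2 implies 1 = 1
(not q implies q) implies ((q implies q) implies (p implies q)) = 2 implies 1 = 1
not q or ((not q implies q) implies ((q implies q) implies (p implies q))) = 1 or 1 = 1
No assignment yields a value below 1, so this is the minimum.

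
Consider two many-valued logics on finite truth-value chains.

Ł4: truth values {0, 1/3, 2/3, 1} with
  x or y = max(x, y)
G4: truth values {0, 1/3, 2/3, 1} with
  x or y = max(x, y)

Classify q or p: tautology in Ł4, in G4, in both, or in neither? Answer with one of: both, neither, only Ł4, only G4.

neither

In Ł4: at p = 0, q = 0 the value is 0 — not a tautology.
In G4: at p = 0, q = 0 the value is 0 — not a tautology.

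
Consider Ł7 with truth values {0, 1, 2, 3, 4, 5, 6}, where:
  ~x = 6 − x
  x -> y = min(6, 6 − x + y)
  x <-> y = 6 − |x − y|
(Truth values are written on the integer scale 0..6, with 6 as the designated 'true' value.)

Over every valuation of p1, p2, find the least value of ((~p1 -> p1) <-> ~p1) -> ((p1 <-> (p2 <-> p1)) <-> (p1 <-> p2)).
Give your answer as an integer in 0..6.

2

Take p1 = 2, p2 = 2:
~p1 = ~2 = 4
~p1 -> p1 = 4 -> 2 = 4
~p1 = ~2 = 4
(~p1 -> p1) <-> ~p1 = 4 <-> 4 = 6
p2 <-> p1 = 2 <-> 2 = 6
p1 <-> (p2 <-> p1) = 2 <-> 6 = 2
p1 <-> p2 = 2 <-> 2 = 6
(p1 <-> (p2 <-> p1)) <-> (p1 <-> p2) = 2 <-> 6 = 2
((~p1 -> p1) <-> ~p1) -> ((p1 <-> (p2 <-> p1)) <-> (p1 <-> p2)) = 6 -> 2 = 2
No assignment yields a value below 2, so this is the minimum.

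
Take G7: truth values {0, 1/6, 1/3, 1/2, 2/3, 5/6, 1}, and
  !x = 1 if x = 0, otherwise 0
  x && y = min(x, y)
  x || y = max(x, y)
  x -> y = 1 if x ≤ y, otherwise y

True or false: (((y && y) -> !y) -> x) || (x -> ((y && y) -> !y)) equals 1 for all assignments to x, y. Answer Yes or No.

Yes

At x = 1/2, y = 1/3, for instance:
y && y = 1/3 && 1/3 = 1/3
!y = !1/3 = 0
(y && y) -> !y = 1/3 -> 0 = 0
((y && y) -> !y) -> x = 0 -> 1/2 = 1
x -> ((y && y) -> !y) = 1/2 -> 0 = 0
(((y && y) -> !y) -> x) || (x -> ((y && y) -> !y)) = 1 || 0 = 1
and checking the remaining 48 assignments likewise gives ≥ 1 in every case.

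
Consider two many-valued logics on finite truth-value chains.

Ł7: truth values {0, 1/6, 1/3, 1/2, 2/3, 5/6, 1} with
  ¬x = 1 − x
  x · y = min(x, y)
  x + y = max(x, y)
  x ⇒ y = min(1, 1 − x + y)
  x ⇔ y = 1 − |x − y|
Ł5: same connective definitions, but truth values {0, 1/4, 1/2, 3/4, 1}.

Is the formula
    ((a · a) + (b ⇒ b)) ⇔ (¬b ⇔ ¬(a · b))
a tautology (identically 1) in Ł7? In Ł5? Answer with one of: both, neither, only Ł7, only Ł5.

In Ł7: at a = 0, b = 1/6 the value is 5/6 — not a tautology.
In Ł5: at a = 0, b = 1/4 the value is 3/4 — not a tautology.

neither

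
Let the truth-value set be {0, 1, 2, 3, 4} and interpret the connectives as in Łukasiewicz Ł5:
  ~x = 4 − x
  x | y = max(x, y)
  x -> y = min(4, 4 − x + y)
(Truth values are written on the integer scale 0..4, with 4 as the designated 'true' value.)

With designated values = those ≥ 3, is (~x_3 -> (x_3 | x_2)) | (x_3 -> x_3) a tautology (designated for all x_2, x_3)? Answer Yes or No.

At x_2 = 0, x_3 = 3, for instance:
~x_3 = ~3 = 1
x_3 | x_2 = 3 | 0 = 3
~x_3 -> (x_3 | x_2) = 1 -> 3 = 4
x_3 -> x_3 = 3 -> 3 = 4
(~x_3 -> (x_3 | x_2)) | (x_3 -> x_3) = 4 | 4 = 4
and checking the remaining 24 assignments likewise gives ≥ 3 in every case.

Yes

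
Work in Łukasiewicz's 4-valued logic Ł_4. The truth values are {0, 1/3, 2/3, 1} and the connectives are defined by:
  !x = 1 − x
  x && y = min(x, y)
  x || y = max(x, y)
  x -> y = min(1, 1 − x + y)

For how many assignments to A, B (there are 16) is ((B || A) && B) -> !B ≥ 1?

8

A = 0, B = 0 ↦ 1  ≥
A = 0, B = 1/3 ↦ 1  ≥
A = 0, B = 2/3 ↦ 2/3  <
A = 0, B = 1 ↦ 0  <
A = 1/3, B = 0 ↦ 1  ≥
A = 1/3, B = 1/3 ↦ 1  ≥
A = 1/3, B = 2/3 ↦ 2/3  <
A = 1/3, B = 1 ↦ 0  <
A = 2/3, B = 0 ↦ 1  ≥
A = 2/3, B = 1/3 ↦ 1  ≥
A = 2/3, B = 2/3 ↦ 2/3  <
A = 2/3, B = 1 ↦ 0  <
A = 1, B = 0 ↦ 1  ≥
A = 1, B = 1/3 ↦ 1  ≥
A = 1, B = 2/3 ↦ 2/3  <
A = 1, B = 1 ↦ 0  <
So 8 of the 16 assignments meet the threshold.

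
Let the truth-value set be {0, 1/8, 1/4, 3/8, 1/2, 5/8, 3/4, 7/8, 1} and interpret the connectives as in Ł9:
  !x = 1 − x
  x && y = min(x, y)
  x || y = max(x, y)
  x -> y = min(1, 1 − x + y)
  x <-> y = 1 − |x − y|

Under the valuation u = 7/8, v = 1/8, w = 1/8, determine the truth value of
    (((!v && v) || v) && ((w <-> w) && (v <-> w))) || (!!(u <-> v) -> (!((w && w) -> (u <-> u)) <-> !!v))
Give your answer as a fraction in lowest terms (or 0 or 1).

!v = !1/8 = 7/8
!v && v = 7/8 && 1/8 = 1/8
(!v && v) || v = 1/8 || 1/8 = 1/8
w <-> w = 1/8 <-> 1/8 = 1
v <-> w = 1/8 <-> 1/8 = 1
(w <-> w) && (v <-> w) = 1 && 1 = 1
((!v && v) || v) && ((w <-> w) && (v <-> w)) = 1/8 && 1 = 1/8
u <-> v = 7/8 <-> 1/8 = 1/4
!(u <-> v) = !1/4 = 3/4
!!(u <-> v) = !3/4 = 1/4
w && w = 1/8 && 1/8 = 1/8
u <-> u = 7/8 <-> 7/8 = 1
(w && w) -> (u <-> u) = 1/8 -> 1 = 1
!((w && w) -> (u <-> u)) = !1 = 0
!v = !1/8 = 7/8
!!v = !7/8 = 1/8
!((w && w) -> (u <-> u)) <-> !!v = 0 <-> 1/8 = 7/8
!!(u <-> v) -> (!((w && w) -> (u <-> u)) <-> !!v) = 1/4 -> 7/8 = 1
(((!v && v) || v) && ((w <-> w) && (v <-> w))) || (!!(u <-> v) -> (!((w && w) -> (u <-> u)) <-> !!v)) = 1/8 || 1 = 1

1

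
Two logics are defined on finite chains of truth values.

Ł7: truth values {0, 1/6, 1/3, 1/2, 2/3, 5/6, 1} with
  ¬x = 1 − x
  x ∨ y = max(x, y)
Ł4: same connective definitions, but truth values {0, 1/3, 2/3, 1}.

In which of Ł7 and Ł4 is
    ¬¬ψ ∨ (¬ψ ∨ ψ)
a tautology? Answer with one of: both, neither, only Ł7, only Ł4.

In Ł7: at ψ = 1/6 the value is 5/6 — not a tautology.
In Ł4: at ψ = 1/3 the value is 2/3 — not a tautology.

neither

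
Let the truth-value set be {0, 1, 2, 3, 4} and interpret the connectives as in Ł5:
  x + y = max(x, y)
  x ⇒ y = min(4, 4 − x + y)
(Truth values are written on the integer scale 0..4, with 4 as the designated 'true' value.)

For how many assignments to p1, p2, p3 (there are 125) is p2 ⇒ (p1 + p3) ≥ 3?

value 4: 95 assignments (counts)
value 3: 16 assignments (counts)
value 2: 9 assignments
value 1: 4 assignments
value 0: 1 assignment
So 111 of the 125 assignments meet the threshold.

111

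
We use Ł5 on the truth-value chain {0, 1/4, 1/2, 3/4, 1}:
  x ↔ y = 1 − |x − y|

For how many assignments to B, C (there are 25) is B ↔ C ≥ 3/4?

value 1: 5 assignments (counts)
value 3/4: 8 assignments (counts)
value 1/2: 6 assignments
value 1/4: 4 assignments
value 0: 2 assignments
So 13 of the 25 assignments meet the threshold.

13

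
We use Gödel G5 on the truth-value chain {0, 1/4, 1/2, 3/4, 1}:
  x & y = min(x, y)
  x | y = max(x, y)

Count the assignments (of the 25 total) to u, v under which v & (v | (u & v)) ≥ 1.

value 1: 5 assignments (counts)
value 3/4: 5 assignments
value 1/2: 5 assignments
value 1/4: 5 assignments
value 0: 5 assignments
So 5 of the 25 assignments meet the threshold.

5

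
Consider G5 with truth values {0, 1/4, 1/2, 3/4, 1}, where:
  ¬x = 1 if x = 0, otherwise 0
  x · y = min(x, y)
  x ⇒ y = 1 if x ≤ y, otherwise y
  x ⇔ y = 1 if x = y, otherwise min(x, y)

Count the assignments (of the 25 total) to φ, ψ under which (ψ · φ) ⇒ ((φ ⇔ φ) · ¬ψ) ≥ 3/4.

9

value 1: 9 assignments (counts)
value 0: 16 assignments
So 9 of the 25 assignments meet the threshold.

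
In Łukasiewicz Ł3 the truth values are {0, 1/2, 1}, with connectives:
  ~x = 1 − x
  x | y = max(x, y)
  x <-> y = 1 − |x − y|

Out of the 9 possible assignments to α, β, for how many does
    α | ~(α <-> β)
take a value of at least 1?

4

α = 0, β = 0 ↦ 0  <
α = 0, β = 1/2 ↦ 1/2  <
α = 0, β = 1 ↦ 1  ≥
α = 1/2, β = 0 ↦ 1/2  <
α = 1/2, β = 1/2 ↦ 1/2  <
α = 1/2, β = 1 ↦ 1/2  <
α = 1, β = 0 ↦ 1  ≥
α = 1, β = 1/2 ↦ 1  ≥
α = 1, β = 1 ↦ 1  ≥
So 4 of the 9 assignments meet the threshold.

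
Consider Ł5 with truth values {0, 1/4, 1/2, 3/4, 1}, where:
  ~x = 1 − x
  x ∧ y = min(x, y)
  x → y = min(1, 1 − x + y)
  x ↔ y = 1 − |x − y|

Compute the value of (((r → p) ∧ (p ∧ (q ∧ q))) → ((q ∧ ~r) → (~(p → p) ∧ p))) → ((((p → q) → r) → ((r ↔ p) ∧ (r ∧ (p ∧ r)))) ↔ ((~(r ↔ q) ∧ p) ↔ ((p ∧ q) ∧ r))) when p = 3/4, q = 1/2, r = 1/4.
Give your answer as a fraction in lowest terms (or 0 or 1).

3/4

r → p = 1/4 → 3/4 = 1
q ∧ q = 1/2 ∧ 1/2 = 1/2
p ∧ (q ∧ q) = 3/4 ∧ 1/2 = 1/2
(r → p) ∧ (p ∧ (q ∧ q)) = 1 ∧ 1/2 = 1/2
~r = ~1/4 = 3/4
q ∧ ~r = 1/2 ∧ 3/4 = 1/2
p → p = 3/4 → 3/4 = 1
~(p → p) = ~1 = 0
~(p → p) ∧ p = 0 ∧ 3/4 = 0
(q ∧ ~r) → (~(p → p) ∧ p) = 1/2 → 0 = 1/2
((r → p) ∧ (p ∧ (q ∧ q))) → ((q ∧ ~r) → (~(p → p) ∧ p)) = 1/2 → 1/2 = 1
p → q = 3/4 → 1/2 = 3/4
(p → q) → r = 3/4 → 1/4 = 1/2
r ↔ p = 1/4 ↔ 3/4 = 1/2
p ∧ r = 3/4 ∧ 1/4 = 1/4
r ∧ (p ∧ r) = 1/4 ∧ 1/4 = 1/4
(r ↔ p) ∧ (r ∧ (p ∧ r)) = 1/2 ∧ 1/4 = 1/4
((p → q) → r) → ((r ↔ p) ∧ (r ∧ (p ∧ r))) = 1/2 → 1/4 = 3/4
r ↔ q = 1/4 ↔ 1/2 = 3/4
~(r ↔ q) = ~3/4 = 1/4
~(r ↔ q) ∧ p = 1/4 ∧ 3/4 = 1/4
p ∧ q = 3/4 ∧ 1/2 = 1/2
(p ∧ q) ∧ r = 1/2 ∧ 1/4 = 1/4
(~(r ↔ q) ∧ p) ↔ ((p ∧ q) ∧ r) = 1/4 ↔ 1/4 = 1
(((p → q) → r) → ((r ↔ p) ∧ (r ∧ (p ∧ r)))) ↔ ((~(r ↔ q) ∧ p) ↔ ((p ∧ q) ∧ r)) = 3/4 ↔ 1 = 3/4
(((r → p) ∧ (p ∧ (q ∧ q))) → ((q ∧ ~r) → (~(p → p) ∧ p))) → ((((p → q) → r) → ((r ↔ p) ∧ (r ∧ (p ∧ r)))) ↔ ((~(r ↔ q) ∧ p) ↔ ((p ∧ q) ∧ r))) = 1 → 3/4 = 3/4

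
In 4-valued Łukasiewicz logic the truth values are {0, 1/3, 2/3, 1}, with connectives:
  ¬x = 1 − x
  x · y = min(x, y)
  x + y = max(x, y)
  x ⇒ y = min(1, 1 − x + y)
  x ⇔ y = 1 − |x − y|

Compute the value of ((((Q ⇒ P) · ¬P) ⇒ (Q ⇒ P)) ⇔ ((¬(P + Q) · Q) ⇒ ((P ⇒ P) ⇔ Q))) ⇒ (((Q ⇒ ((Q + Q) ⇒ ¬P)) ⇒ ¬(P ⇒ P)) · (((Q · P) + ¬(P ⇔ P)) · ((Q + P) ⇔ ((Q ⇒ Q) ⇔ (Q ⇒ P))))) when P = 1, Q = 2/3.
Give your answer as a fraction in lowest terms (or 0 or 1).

Q ⇒ P = 2/3 ⇒ 1 = 1
¬P = ¬1 = 0
(Q ⇒ P) · ¬P = 1 · 0 = 0
Q ⇒ P = 2/3 ⇒ 1 = 1
((Q ⇒ P) · ¬P) ⇒ (Q ⇒ P) = 0 ⇒ 1 = 1
P + Q = 1 + 2/3 = 1
¬(P + Q) = ¬1 = 0
¬(P + Q) · Q = 0 · 2/3 = 0
P ⇒ P = 1 ⇒ 1 = 1
(P ⇒ P) ⇔ Q = 1 ⇔ 2/3 = 2/3
(¬(P + Q) · Q) ⇒ ((P ⇒ P) ⇔ Q) = 0 ⇒ 2/3 = 1
(((Q ⇒ P) · ¬P) ⇒ (Q ⇒ P)) ⇔ ((¬(P + Q) · Q) ⇒ ((P ⇒ P) ⇔ Q)) = 1 ⇔ 1 = 1
Q + Q = 2/3 + 2/3 = 2/3
¬P = ¬1 = 0
(Q + Q) ⇒ ¬P = 2/3 ⇒ 0 = 1/3
Q ⇒ ((Q + Q) ⇒ ¬P) = 2/3 ⇒ 1/3 = 2/3
P ⇒ P = 1 ⇒ 1 = 1
¬(P ⇒ P) = ¬1 = 0
(Q ⇒ ((Q + Q) ⇒ ¬P)) ⇒ ¬(P ⇒ P) = 2/3 ⇒ 0 = 1/3
Q · P = 2/3 · 1 = 2/3
P ⇔ P = 1 ⇔ 1 = 1
¬(P ⇔ P) = ¬1 = 0
(Q · P) + ¬(P ⇔ P) = 2/3 + 0 = 2/3
Q + P = 2/3 + 1 = 1
Q ⇒ Q = 2/3 ⇒ 2/3 = 1
Q ⇒ P = 2/3 ⇒ 1 = 1
(Q ⇒ Q) ⇔ (Q ⇒ P) = 1 ⇔ 1 = 1
(Q + P) ⇔ ((Q ⇒ Q) ⇔ (Q ⇒ P)) = 1 ⇔ 1 = 1
((Q · P) + ¬(P ⇔ P)) · ((Q + P) ⇔ ((Q ⇒ Q) ⇔ (Q ⇒ P))) = 2/3 · 1 = 2/3
((Q ⇒ ((Q + Q) ⇒ ¬P)) ⇒ ¬(P ⇒ P)) · (((Q · P) + ¬(P ⇔ P)) · ((Q + P) ⇔ ((Q ⇒ Q) ⇔ (Q ⇒ P)))) = 1/3 · 2/3 = 1/3
((((Q ⇒ P) · ¬P) ⇒ (Q ⇒ P)) ⇔ ((¬(P + Q) · Q) ⇒ ((P ⇒ P) ⇔ Q))) ⇒ (((Q ⇒ ((Q + Q) ⇒ ¬P)) ⇒ ¬(P ⇒ P)) · (((Q · P) + ¬(P ⇔ P)) · ((Q + P) ⇔ ((Q ⇒ Q) ⇔ (Q ⇒ P))))) = 1 ⇒ 1/3 = 1/3

1/3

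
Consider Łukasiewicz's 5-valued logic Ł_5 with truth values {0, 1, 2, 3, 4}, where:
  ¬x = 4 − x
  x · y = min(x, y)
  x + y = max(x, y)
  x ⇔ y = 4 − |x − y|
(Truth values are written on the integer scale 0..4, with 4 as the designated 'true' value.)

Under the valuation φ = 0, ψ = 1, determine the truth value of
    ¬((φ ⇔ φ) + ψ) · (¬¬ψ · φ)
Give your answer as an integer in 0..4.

0

φ ⇔ φ = 0 ⇔ 0 = 4
(φ ⇔ φ) + ψ = 4 + 1 = 4
¬((φ ⇔ φ) + ψ) = ¬4 = 0
¬ψ = ¬1 = 3
¬¬ψ = ¬3 = 1
¬¬ψ · φ = 1 · 0 = 0
¬((φ ⇔ φ) + ψ) · (¬¬ψ · φ) = 0 · 0 = 0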